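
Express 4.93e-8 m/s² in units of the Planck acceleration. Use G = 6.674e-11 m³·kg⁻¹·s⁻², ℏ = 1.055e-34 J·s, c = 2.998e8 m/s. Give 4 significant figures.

8.867e-60

Planck acceleration: a_P = √(c⁷/(ℏG)) = 5.560e51 m/s².
4.93e-8 / 5.560e51 = 8.867e-60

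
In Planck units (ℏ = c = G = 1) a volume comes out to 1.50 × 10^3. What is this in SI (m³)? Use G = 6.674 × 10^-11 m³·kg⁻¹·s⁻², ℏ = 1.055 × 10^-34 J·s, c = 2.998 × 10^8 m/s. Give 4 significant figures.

One Planck volume: V_P = (ℏG/c³)^(3/2) = 4.224 × 10^-105 m³.
1.50 × 10^3 × 4.224 × 10^-105 m³ = 6.336 × 10^-102 m³

6.336 × 10^-102 m³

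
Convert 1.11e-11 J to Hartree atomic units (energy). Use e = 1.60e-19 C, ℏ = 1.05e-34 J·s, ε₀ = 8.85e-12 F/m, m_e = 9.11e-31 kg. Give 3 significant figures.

2.54e6

hartree: E_h = m_e e⁴/(4πε₀ℏ)² = 4.38e-18 J.
1.11e-11 / 4.38e-18 = 2.54e6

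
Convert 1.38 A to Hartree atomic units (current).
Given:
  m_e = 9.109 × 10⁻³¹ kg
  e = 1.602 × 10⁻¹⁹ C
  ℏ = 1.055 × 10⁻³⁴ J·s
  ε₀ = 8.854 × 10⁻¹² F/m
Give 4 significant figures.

208.7

atomic unit of electric current: I_au = e E_h/ℏ = m_e e⁵/((4πε₀)²ℏ³) = 6.612 × 10⁻³ A.
1.38 / 6.612 × 10⁻³ = 208.7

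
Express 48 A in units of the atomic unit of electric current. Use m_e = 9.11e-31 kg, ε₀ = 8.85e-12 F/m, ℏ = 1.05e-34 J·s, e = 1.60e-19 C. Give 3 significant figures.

atomic unit of electric current: I_au = e E_h/ℏ = m_e e⁵/((4πε₀)²ℏ³) = 6.67e-3 A.
48 / 6.67e-3 = 7.19e3

7.19e3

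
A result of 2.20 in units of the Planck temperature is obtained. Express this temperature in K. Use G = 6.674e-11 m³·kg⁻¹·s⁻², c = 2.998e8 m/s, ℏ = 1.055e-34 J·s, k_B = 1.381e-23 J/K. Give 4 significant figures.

One Planck temperature: T_P = √(ℏc⁵/G) / k_B = 1.417e32 K.
2.20 × 1.417e32 K = 3.117e32 K

3.117e32 K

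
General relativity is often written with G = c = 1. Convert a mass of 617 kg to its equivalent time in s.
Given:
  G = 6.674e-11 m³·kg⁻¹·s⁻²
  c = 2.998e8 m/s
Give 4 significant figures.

Mass → time via G/c³.
617 kg × (G/c³) = 1.528e-33 s

1.528e-33 s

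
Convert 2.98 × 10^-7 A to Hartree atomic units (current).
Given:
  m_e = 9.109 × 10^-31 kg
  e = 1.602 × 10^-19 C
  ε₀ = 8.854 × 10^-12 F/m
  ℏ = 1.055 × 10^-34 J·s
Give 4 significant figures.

4.507 × 10^-5

atomic unit of electric current: I_au = e E_h/ℏ = m_e e⁵/((4πε₀)²ℏ³) = 6.612 × 10^-3 A.
2.98 × 10^-7 / 6.612 × 10^-3 = 4.507 × 10^-5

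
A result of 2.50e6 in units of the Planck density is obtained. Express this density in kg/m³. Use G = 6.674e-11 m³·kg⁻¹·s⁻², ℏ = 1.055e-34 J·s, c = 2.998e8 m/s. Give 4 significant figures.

One Planck density: ρ_P = c⁵/(ℏG²) = 5.154e96 kg/m³.
2.50e6 × 5.154e96 kg/m³ = 1.288e103 kg/m³

1.288e103 kg/m³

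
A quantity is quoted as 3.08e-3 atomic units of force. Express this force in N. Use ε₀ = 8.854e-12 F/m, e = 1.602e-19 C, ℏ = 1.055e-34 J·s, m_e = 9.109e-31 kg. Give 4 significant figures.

One atomic unit of force: F_au = E_h/a₀ = m_e²e⁶/((4πε₀)³ℏ⁴) = 8.220e-8 N.
3.08e-3 × 8.220e-8 N = 2.532e-10 N

2.532e-10 N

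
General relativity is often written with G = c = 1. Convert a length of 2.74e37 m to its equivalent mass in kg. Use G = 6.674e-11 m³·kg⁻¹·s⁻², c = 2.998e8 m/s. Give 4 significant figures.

Length → mass via c²/G.
2.74e37 m × (c²/G) = 3.690e64 kg

3.690e64 kg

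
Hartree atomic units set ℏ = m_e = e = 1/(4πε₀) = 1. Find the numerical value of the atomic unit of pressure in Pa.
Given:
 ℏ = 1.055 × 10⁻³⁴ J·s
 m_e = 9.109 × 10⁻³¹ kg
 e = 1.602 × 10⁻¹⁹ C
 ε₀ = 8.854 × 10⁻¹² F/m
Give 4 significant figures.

Dimensional analysis gives P_au = E_h/a₀³ = m_e⁴e¹⁰/((4πε₀)⁵ℏ⁸).
E_h = 4.354 × 10⁻¹⁸ J
a₀ = 5.297 × 10⁻¹¹ m
E_h/a₀³ = 2.929 × 10¹³ Pa

2.929 × 10¹³ Pa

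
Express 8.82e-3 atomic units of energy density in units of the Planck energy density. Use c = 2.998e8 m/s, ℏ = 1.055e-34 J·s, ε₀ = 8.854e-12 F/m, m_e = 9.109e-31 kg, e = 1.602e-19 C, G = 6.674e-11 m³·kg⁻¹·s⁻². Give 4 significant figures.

5.577e-103

atomic unit of energy density: u_au = E_h/a₀³ = m_e⁴e¹⁰/((4πε₀)⁵ℏ⁸) = 2.929e13 J/m³
Planck energy density: u_P = c⁷/(ℏG²) = 4.632e113 J/m³
8.82e-3 × 2.929e13 / 4.632e113 = 5.577e-103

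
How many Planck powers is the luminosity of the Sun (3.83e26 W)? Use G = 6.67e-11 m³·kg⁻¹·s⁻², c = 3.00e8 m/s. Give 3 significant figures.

1.05e-26

Planck power: P_P = c⁵/G = 3.64e52 W.
3.83e26 / 3.64e52 = 1.05e-26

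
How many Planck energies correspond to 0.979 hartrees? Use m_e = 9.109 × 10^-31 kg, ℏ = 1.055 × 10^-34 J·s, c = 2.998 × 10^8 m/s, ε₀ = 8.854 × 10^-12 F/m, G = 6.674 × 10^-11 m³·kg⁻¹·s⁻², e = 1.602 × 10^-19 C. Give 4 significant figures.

2.179 × 10^-27

hartree: E_h = m_e e⁴/(4πε₀ℏ)² = 4.354 × 10^-18 J
Planck energy: E_P = √(ℏc⁵/G) = 1.957 × 10^9 J
0.979 × 4.354 × 10^-18 / 1.957 × 10^9 = 2.179 × 10^-27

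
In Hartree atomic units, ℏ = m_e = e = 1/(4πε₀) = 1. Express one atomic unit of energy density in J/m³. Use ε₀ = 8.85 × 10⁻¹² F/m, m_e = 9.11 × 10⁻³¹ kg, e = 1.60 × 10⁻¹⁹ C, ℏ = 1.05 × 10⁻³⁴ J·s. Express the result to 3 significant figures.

3.01 × 10¹³ J/m³

From ℏ = m_e = e = 1/(4πε₀) = 1 the energy density scale is u_au = E_h/a₀³ = m_e⁴e¹⁰/((4πε₀)⁵ℏ⁸).
E_h = 4.38 × 10⁻¹⁸ J
a₀ = 5.26 × 10⁻¹¹ m
E_h/a₀³ = 3.01 × 10¹³ J/m³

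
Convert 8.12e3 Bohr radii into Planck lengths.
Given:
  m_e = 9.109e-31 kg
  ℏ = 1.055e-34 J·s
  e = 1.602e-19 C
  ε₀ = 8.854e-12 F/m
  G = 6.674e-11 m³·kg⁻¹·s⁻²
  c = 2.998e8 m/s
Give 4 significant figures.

2.661e28

Bohr radius: a₀ = 4πε₀ℏ²/(m_e e²) = 5.297e-11 m
Planck length: ℓ_P = √(ℏG/c³) = 1.616e-35 m
8.12e3 × 5.297e-11 / 1.616e-35 = 2.661e28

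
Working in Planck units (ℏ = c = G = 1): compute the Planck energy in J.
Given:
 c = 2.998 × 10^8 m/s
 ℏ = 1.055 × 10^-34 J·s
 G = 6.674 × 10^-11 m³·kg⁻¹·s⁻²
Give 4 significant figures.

1.957 × 10^9 J

From ℏ = c = G = 1 the energy scale is E_P = √(ℏc⁵/G).
  = √(3.828 × 10^18)
  = 1.957 × 10^9 J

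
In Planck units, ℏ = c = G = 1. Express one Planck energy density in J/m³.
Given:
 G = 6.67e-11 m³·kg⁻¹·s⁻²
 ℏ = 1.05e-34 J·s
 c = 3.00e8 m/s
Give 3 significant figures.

4.68e113 J/m³

From ℏ = c = G = 1 the energy density scale is u_P = c⁷/(ℏG²).
  = 2.19e59 / 4.67e-55
  = 4.68e113 J/m³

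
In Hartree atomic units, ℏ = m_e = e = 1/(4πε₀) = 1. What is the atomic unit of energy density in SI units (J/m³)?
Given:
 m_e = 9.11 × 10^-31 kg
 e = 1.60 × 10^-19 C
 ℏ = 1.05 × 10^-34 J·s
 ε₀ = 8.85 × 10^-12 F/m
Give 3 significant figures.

Dimensional analysis gives u_au = E_h/a₀³ = m_e⁴e¹⁰/((4πε₀)⁵ℏ⁸).
E_h = 4.38 × 10^-18 J
a₀ = 5.26 × 10^-11 m
E_h/a₀³ = 3.01 × 10^13 J/m³

3.01 × 10^13 J/m³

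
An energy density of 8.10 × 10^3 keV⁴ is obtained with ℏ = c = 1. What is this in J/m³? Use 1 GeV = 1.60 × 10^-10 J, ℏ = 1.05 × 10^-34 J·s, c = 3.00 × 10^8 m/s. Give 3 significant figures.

[E]/[L]³ = [E]⁴/(ℏc)³; restore (ℏc)⁻³.
1 GeV⁴ → 1/(ℏc)³ × (1 GeV in J)⁴ = 2.10 × 10^37 J/m³.
Convert the energy scale: 8.10 × 10^3 keV⁴ = 8.10 × 10^-21 GeV⁴.
Result: 8.10 × 10^-21 × 2.10 × 10^37 = 1.70 × 10^17 J/m³.

1.70 × 10^17 J/m³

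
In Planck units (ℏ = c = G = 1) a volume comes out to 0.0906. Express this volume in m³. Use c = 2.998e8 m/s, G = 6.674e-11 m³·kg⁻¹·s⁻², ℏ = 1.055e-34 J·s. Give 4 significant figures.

3.827e-106 m³

One Planck volume: V_P = (ℏG/c³)^(3/2) = 4.224e-105 m³.
0.0906 × 4.224e-105 m³ = 3.827e-106 m³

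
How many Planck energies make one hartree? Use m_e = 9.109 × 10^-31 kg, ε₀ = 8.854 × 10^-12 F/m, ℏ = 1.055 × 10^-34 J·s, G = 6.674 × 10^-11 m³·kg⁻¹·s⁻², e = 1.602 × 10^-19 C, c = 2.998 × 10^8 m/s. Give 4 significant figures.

2.225 × 10^-27

hartree: E_h = m_e e⁴/(4πε₀ℏ)² = 4.354 × 10^-18 J
Planck energy: E_P = √(ℏc⁵/G) = 1.957 × 10^9 J
ratio = 4.354 × 10^-18 / 1.957 × 10^9 = 2.225 × 10^-27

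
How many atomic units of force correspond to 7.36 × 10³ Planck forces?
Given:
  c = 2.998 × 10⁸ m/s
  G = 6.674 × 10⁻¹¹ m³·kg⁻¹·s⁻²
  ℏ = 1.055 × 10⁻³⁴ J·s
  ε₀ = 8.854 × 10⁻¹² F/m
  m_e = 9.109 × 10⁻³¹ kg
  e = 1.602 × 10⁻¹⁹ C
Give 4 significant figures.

Planck force: F_P = c⁴/G = 1.210 × 10⁴⁴ N
atomic unit of force: F_au = E_h/a₀ = m_e²e⁶/((4πε₀)³ℏ⁴) = 8.220 × 10⁻⁸ N
7.36 × 10³ × 1.210 × 10⁴⁴ / 8.220 × 10⁻⁸ = 1.084 × 10⁵⁵

1.084 × 10⁵⁵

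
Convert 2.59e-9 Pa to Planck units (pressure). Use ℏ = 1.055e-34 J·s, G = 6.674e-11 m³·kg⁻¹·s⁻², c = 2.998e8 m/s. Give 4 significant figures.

5.591e-123

Planck pressure: p_P = c⁷/(ℏG²) = 4.632e113 Pa.
2.59e-9 / 4.632e113 = 5.591e-123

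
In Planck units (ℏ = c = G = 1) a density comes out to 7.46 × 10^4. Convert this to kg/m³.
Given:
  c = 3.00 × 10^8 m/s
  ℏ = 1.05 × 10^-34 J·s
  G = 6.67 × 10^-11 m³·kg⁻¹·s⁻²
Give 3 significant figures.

3.88 × 10^101 kg/m³

One Planck density: ρ_P = c⁵/(ℏG²) = 5.20 × 10^96 kg/m³.
7.46 × 10^4 × 5.20 × 10^96 kg/m³ = 3.88 × 10^101 kg/m³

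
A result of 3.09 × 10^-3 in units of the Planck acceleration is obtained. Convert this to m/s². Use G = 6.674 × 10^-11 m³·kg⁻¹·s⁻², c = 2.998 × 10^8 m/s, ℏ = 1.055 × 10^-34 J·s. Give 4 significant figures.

1.718 × 10^49 m/s²

One Planck acceleration: a_P = √(c⁷/(ℏG)) = 5.560 × 10^51 m/s².
3.09 × 10^-3 × 5.560 × 10^51 m/s² = 1.718 × 10^49 m/s²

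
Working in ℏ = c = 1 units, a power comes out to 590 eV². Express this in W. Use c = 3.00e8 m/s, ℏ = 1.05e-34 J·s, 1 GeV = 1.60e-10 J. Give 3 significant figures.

0.144 W

Power is [E]/[T] = [E]²/ℏ.
1 GeV² → 1/ℏ × (1 GeV in J)² = 2.44e14 W.
Convert the energy scale: 590 eV² = 5.90e-16 GeV².
Result: 5.90e-16 × 2.44e14 = 0.144 W.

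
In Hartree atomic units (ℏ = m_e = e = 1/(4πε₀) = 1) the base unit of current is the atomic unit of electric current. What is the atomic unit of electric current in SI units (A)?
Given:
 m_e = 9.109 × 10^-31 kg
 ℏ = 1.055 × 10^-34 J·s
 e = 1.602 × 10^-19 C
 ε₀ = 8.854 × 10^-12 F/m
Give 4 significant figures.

I_au = e E_h/ℏ = m_e e⁵/((4πε₀)²ℏ³)
E_h = 4.354 × 10^-18 J
e·E_h/ℏ = 6.612 × 10^-3 A

6.612 × 10^-3 A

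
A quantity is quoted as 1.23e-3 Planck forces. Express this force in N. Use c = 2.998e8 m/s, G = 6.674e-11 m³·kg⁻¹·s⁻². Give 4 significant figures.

One Planck force: F_P = c⁴/G = 1.210e44 N.
1.23e-3 × 1.210e44 N = 1.489e41 N

1.489e41 N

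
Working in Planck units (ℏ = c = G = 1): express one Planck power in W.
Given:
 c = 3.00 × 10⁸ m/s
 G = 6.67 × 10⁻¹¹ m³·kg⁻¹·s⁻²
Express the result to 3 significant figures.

3.64 × 10⁵² W

From ℏ = c = G = 1 the power scale is P_P = c⁵/G.
  = 2.43 × 10⁴² / 6.67 × 10⁻¹¹
  = 3.64 × 10⁵² W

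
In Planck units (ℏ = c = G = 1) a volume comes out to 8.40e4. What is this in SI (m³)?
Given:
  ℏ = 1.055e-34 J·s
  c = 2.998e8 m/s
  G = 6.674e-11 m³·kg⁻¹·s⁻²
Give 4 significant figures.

3.548e-100 m³

One Planck volume: V_P = (ℏG/c³)^(3/2) = 4.224e-105 m³.
8.40e4 × 4.224e-105 m³ = 3.548e-100 m³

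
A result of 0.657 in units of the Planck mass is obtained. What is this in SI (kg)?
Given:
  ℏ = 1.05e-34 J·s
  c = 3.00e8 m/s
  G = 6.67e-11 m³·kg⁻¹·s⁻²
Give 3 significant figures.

1.43e-8 kg

One Planck mass: m_P = √(ℏc/G) = 2.17e-8 kg.
0.657 × 2.17e-8 kg = 1.43e-8 kg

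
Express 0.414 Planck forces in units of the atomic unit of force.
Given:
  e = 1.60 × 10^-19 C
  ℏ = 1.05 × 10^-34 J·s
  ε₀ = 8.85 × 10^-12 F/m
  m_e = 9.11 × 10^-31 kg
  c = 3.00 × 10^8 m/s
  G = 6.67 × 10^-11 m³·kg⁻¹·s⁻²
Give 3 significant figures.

6.04 × 10^50

Planck force: F_P = c⁴/G = 1.21 × 10^44 N
atomic unit of force: F_au = E_h/a₀ = m_e²e⁶/((4πε₀)³ℏ⁴) = 8.33 × 10^-8 N
0.414 × 1.21 × 10^44 / 8.33 × 10^-8 = 6.04 × 10^50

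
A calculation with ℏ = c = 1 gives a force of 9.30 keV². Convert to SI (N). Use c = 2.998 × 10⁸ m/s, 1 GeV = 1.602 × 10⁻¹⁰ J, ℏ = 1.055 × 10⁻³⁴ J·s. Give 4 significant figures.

Force is [E]/[L] = [E]²/(ℏc); restore (ℏc)⁻¹.
1 GeV² → 1/(ℏc) × (1 GeV in J)² = 8.114 × 10⁵ N.
Convert the energy scale: 9.30 keV² = 9.30 × 10⁻¹² GeV².
Result: 9.30 × 10⁻¹² × 8.114 × 10⁵ = 7.546 × 10⁻⁶ N.

7.546 × 10⁻⁶ N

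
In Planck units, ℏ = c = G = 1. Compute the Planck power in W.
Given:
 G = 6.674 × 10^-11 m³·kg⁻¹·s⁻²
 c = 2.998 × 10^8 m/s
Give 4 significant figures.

The unique combination of the constants set to 1 with dimensions of power is P_P = c⁵/G.
  = 2.422 × 10^42 / 6.674 × 10^-11
  = 3.629 × 10^52 W

3.629 × 10^52 W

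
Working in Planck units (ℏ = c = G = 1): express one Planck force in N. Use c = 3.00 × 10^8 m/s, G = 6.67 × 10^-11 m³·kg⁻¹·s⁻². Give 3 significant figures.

1.21 × 10^44 N

From ℏ = c = G = 1 the force scale is F_P = c⁴/G.
  = 8.10 × 10^33 / 6.67 × 10^-11
  = 1.21 × 10^44 N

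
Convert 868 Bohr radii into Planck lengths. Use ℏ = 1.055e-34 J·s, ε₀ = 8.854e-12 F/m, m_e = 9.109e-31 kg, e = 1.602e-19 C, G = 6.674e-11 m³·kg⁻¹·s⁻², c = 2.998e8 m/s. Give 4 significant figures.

Bohr radius: a₀ = 4πε₀ℏ²/(m_e e²) = 5.297e-11 m
Planck length: ℓ_P = √(ℏG/c³) = 1.616e-35 m
868 × 5.297e-11 / 1.616e-35 = 2.845e27

2.845e27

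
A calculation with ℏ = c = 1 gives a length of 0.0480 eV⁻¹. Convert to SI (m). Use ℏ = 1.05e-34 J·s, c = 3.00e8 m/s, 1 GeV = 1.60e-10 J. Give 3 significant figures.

A length is [E]⁻¹ in ℏ=c=1; restore one factor of ℏc.
1 GeV⁻¹ → ℏc × (1 GeV in J)⁻¹ = 1.97e-16 m.
Convert the energy scale: 0.0480 eV⁻¹ = 4.80e7 GeV⁻¹.
Result: 4.80e7 × 1.97e-16 = 9.45e-9 m.

9.45e-9 m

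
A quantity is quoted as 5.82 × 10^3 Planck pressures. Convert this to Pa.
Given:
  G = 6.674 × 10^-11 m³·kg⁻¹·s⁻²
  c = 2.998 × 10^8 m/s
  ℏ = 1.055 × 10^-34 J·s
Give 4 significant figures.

2.696 × 10^117 Pa

One Planck pressure: p_P = c⁷/(ℏG²) = 4.632 × 10^113 Pa.
5.82 × 10^3 × 4.632 × 10^113 Pa = 2.696 × 10^117 Pa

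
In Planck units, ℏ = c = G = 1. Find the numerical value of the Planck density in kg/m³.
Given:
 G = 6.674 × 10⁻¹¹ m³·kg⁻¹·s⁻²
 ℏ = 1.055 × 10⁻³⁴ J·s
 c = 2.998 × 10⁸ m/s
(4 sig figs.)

5.154 × 10⁹⁶ kg/m³

Dimensional analysis gives ρ_P = c⁵/(ℏG²).
  = 2.422 × 10⁴² / 4.699 × 10⁻⁵⁵
  = 5.154 × 10⁹⁶ kg/m³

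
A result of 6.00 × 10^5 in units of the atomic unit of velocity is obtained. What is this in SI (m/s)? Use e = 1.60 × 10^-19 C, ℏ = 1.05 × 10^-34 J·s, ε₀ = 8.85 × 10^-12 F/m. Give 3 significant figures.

One atomic unit of velocity: v_au = e²/(4πε₀ℏ) = 2.19 × 10^6 m/s.
6.00 × 10^5 × 2.19 × 10^6 m/s = 1.32 × 10^12 m/s

1.32 × 10^12 m/s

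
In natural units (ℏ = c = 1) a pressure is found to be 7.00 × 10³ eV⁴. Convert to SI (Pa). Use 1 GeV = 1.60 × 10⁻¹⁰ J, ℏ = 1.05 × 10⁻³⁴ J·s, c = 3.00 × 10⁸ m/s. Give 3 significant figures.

Pressure is [E]/[L]³ = [E]⁴/(ℏc)³.
1 GeV⁴ → 1/(ℏc)³ × (1 GeV in J)⁴ = 2.10 × 10³⁷ Pa.
Convert the energy scale: 7.00 × 10³ eV⁴ = 7.00 × 10⁻³³ GeV⁴.
Result: 7.00 × 10⁻³³ × 2.10 × 10³⁷ = 1.47 × 10⁵ Pa.

1.47 × 10⁵ Pa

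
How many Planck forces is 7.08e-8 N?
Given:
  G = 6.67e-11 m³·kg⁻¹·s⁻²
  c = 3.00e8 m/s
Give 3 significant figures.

Planck force: F_P = c⁴/G = 1.21e44 N.
7.08e-8 / 1.21e44 = 5.83e-52

5.83e-52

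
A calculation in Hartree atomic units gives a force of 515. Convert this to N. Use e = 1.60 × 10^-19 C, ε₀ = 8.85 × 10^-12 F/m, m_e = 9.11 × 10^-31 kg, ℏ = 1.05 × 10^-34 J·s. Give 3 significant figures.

One atomic unit of force: F_au = E_h/a₀ = m_e²e⁶/((4πε₀)³ℏ⁴) = 8.33 × 10^-8 N.
515 × 8.33 × 10^-8 N = 4.29 × 10^-5 N

4.29 × 10^-5 N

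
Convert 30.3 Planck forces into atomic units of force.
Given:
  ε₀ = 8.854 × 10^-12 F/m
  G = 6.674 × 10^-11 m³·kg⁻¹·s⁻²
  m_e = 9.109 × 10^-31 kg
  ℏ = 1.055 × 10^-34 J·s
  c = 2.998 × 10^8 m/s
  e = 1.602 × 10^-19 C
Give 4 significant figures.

Planck force: F_P = c⁴/G = 1.210 × 10^44 N
atomic unit of force: F_au = E_h/a₀ = m_e²e⁶/((4πε₀)³ℏ⁴) = 8.220 × 10^-8 N
30.3 × 1.210 × 10^44 / 8.220 × 10^-8 = 4.462 × 10^52

4.462 × 10^52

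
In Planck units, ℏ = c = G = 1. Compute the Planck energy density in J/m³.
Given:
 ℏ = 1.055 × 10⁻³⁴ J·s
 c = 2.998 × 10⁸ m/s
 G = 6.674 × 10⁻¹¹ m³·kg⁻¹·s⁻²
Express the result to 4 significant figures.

4.632 × 10¹¹³ J/m³

The unique combination of the constants set to 1 with dimensions of energy density is u_P = c⁷/(ℏG²).
  = 2.177 × 10⁵⁹ / 4.699 × 10⁻⁵⁵
  = 4.632 × 10¹¹³ J/m³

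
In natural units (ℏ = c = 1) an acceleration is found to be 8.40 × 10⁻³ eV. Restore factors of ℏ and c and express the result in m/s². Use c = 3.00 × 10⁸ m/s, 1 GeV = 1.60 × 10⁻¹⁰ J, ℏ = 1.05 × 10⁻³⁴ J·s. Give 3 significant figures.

3.84 × 10²¹ m/s²

Acceleration is [L]/[T]² = c·[E]/ℏ.
1 GeV → c/ℏ × (1 GeV in J) = 4.57 × 10³² m/s².
Convert the energy scale: 8.40 × 10⁻³ eV = 8.40 × 10⁻¹² GeV.
Result: 8.40 × 10⁻¹² × 4.57 × 10³² = 3.84 × 10²¹ m/s².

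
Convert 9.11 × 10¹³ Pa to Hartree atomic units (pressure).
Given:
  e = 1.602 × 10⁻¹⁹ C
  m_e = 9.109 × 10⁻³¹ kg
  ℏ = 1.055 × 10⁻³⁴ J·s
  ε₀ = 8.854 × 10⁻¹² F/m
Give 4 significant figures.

atomic unit of pressure: P_au = E_h/a₀³ = m_e⁴e¹⁰/((4πε₀)⁵ℏ⁸) = 2.929 × 10¹³ Pa.
9.11 × 10¹³ / 2.929 × 10¹³ = 3.110

3.110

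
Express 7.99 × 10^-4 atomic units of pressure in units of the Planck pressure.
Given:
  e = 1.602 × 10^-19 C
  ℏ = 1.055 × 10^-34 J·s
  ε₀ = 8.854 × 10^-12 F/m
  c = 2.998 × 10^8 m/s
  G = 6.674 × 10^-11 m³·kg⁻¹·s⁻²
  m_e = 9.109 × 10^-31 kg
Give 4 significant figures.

5.052 × 10^-104

atomic unit of pressure: P_au = E_h/a₀³ = m_e⁴e¹⁰/((4πε₀)⁵ℏ⁸) = 2.929 × 10^13 Pa
Planck pressure: p_P = c⁷/(ℏG²) = 4.632 × 10^113 Pa
7.99 × 10^-4 × 2.929 × 10^13 / 4.632 × 10^113 = 5.052 × 10^-104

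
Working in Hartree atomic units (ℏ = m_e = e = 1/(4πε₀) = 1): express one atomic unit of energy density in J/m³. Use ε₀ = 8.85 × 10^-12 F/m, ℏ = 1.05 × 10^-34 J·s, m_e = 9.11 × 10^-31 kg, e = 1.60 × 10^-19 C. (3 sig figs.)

3.01 × 10^13 J/m³

From ℏ = m_e = e = 1/(4πε₀) = 1 the energy density scale is u_au = E_h/a₀³ = m_e⁴e¹⁰/((4πε₀)⁵ℏ⁸).
E_h = 4.38 × 10^-18 J
a₀ = 5.26 × 10^-11 m
E_h/a₀³ = 3.01 × 10^13 J/m³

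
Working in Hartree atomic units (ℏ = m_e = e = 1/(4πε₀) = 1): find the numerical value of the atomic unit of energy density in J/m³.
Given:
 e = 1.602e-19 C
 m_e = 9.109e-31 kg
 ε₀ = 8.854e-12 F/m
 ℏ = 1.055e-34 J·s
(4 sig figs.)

From ℏ = m_e = e = 1/(4πε₀) = 1 the energy density scale is u_au = E_h/a₀³ = m_e⁴e¹⁰/((4πε₀)⁵ℏ⁸).
E_h = 4.354e-18 J
a₀ = 5.297e-11 m
E_h/a₀³ = 2.929e13 J/m³

2.929e13 J/m³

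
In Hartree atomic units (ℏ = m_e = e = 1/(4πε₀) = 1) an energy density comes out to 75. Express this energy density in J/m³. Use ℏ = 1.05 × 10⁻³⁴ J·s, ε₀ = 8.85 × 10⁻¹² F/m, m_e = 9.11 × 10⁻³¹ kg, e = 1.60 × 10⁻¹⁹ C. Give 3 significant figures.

2.26 × 10¹⁵ J/m³

One atomic unit of energy density: u_au = E_h/a₀³ = m_e⁴e¹⁰/((4πε₀)⁵ℏ⁸) = 3.01 × 10¹³ J/m³.
75 × 3.01 × 10¹³ J/m³ = 2.26 × 10¹⁵ J/m³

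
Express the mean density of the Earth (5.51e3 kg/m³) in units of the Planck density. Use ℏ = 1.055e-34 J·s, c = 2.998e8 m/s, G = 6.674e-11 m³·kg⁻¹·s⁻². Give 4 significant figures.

1.069e-93

Planck density: ρ_P = c⁵/(ℏG²) = 5.154e96 kg/m³.
5.51e3 / 5.154e96 = 1.069e-93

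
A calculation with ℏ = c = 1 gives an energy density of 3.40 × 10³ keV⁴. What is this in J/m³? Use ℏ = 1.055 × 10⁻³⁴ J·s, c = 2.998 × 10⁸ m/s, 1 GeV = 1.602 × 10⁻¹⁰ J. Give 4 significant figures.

[E]/[L]³ = [E]⁴/(ℏc)³; restore (ℏc)⁻³.
1 GeV⁴ → 1/(ℏc)³ × (1 GeV in J)⁴ = 2.082 × 10³⁷ J/m³.
Convert the energy scale: 3.40 × 10³ keV⁴ = 3.40 × 10⁻²¹ GeV⁴.
Result: 3.40 × 10⁻²¹ × 2.082 × 10³⁷ = 7.077 × 10¹⁶ J/m³.

7.077 × 10¹⁶ J/m³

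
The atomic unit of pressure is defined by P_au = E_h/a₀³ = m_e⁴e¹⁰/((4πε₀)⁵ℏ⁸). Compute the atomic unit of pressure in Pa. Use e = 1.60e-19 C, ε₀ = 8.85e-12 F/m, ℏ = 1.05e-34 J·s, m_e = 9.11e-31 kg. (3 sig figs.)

3.01e13 Pa

P_au = E_h/a₀³ = m_e⁴e¹⁰/((4πε₀)⁵ℏ⁸)
E_h = 4.38e-18 J
a₀ = 5.26e-11 m
E_h/a₀³ = 3.01e13 Pa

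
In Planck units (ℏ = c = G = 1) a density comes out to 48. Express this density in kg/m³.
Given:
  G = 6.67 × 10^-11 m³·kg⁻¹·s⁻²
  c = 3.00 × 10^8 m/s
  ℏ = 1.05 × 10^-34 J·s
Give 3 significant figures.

2.50 × 10^98 kg/m³

One Planck density: ρ_P = c⁵/(ℏG²) = 5.20 × 10^96 kg/m³.
48 × 5.20 × 10^96 kg/m³ = 2.50 × 10^98 kg/m³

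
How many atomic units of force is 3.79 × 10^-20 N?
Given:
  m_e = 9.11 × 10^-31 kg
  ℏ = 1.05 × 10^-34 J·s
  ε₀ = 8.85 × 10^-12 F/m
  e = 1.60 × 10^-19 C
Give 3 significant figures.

atomic unit of force: F_au = E_h/a₀ = m_e²e⁶/((4πε₀)³ℏ⁴) = 8.33 × 10^-8 N.
3.79 × 10^-20 / 8.33 × 10^-8 = 4.55 × 10^-13

4.55 × 10^-13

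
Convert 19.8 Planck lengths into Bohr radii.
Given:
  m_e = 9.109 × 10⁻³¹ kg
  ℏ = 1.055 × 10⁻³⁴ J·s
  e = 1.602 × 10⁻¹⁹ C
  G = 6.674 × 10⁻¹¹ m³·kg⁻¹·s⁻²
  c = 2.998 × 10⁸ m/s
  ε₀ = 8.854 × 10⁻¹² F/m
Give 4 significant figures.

Planck length: ℓ_P = √(ℏG/c³) = 1.616 × 10⁻³⁵ m
Bohr radius: a₀ = 4πε₀ℏ²/(m_e e²) = 5.297 × 10⁻¹¹ m
19.8 × 1.616 × 10⁻³⁵ / 5.297 × 10⁻¹¹ = 6.042 × 10⁻²⁴

6.042 × 10⁻²⁴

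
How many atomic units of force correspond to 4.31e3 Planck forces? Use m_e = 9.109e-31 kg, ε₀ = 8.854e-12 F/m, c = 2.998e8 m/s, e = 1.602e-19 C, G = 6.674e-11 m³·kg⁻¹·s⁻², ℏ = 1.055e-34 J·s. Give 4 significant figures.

6.347e54

Planck force: F_P = c⁴/G = 1.210e44 N
atomic unit of force: F_au = E_h/a₀ = m_e²e⁶/((4πε₀)³ℏ⁴) = 8.220e-8 N
4.31e3 × 1.210e44 / 8.220e-8 = 6.347e54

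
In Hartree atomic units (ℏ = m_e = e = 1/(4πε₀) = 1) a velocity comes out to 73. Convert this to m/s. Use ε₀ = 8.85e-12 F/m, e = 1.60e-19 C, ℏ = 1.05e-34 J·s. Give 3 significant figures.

1.60e8 m/s

One atomic unit of velocity: v_au = e²/(4πε₀ℏ) = 2.19e6 m/s.
73 × 2.19e6 m/s = 1.60e8 m/s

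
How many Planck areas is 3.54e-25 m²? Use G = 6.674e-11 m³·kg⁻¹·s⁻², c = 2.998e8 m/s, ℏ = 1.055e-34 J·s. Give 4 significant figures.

1.355e45

Planck area: A_P = ℏG/c³ = 2.613e-70 m².
3.54e-25 / 2.613e-70 = 1.355e45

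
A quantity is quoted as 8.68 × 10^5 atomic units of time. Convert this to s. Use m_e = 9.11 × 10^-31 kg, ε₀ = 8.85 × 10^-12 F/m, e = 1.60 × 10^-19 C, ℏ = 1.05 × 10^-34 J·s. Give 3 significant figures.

2.08 × 10^-11 s

One atomic unit of time: τ_au = (4πε₀)²ℏ³/(m_e e⁴) = 2.40 × 10^-17 s.
8.68 × 10^5 × 2.40 × 10^-17 s = 2.08 × 10^-11 s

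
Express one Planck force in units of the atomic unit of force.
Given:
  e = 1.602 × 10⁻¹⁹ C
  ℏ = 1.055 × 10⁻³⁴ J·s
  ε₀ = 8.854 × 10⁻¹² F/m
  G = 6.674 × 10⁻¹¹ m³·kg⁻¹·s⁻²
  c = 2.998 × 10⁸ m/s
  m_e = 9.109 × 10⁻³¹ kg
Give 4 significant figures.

1.473 × 10⁵¹

Planck force: F_P = c⁴/G = 1.210 × 10⁴⁴ N
atomic unit of force: F_au = E_h/a₀ = m_e²e⁶/((4πε₀)³ℏ⁴) = 8.220 × 10⁻⁸ N
ratio = 1.210 × 10⁴⁴ / 8.220 × 10⁻⁸ = 1.473 × 10⁵¹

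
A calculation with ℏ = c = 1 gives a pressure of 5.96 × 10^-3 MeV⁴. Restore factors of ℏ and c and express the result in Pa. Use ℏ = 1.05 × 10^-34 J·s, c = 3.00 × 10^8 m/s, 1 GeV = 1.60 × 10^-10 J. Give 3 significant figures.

Pressure is [E]/[L]³ = [E]⁴/(ℏc)³.
1 GeV⁴ → 1/(ℏc)³ × (1 GeV in J)⁴ = 2.10 × 10^37 Pa.
Convert the energy scale: 5.96 × 10^-3 MeV⁴ = 5.96 × 10^-15 GeV⁴.
Result: 5.96 × 10^-15 × 2.10 × 10^37 = 1.25 × 10^23 Pa.

1.25 × 10^23 Pa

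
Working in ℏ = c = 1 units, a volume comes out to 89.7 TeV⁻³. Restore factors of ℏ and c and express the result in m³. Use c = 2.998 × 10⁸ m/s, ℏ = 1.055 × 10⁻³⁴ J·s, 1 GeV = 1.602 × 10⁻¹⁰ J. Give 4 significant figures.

6.903 × 10⁻⁵⁵ m³

Volume is [L]³ = [E]⁻³·(ℏc)³.
1 GeV⁻³ → (ℏc)³ × (1 GeV in J)⁻³ = 7.696 × 10⁻⁴⁸ m³.
Convert the energy scale: 89.7 TeV⁻³ = 8.97 × 10⁻⁸ GeV⁻³.
Result: 8.97 × 10⁻⁸ × 7.696 × 10⁻⁴⁸ = 6.903 × 10⁻⁵⁵ m³.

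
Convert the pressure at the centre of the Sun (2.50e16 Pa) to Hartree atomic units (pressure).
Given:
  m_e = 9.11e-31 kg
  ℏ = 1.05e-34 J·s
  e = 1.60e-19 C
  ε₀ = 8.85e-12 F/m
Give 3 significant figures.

atomic unit of pressure: P_au = E_h/a₀³ = m_e⁴e¹⁰/((4πε₀)⁵ℏ⁸) = 3.01e13 Pa.
2.50e16 / 3.01e13 = 830

830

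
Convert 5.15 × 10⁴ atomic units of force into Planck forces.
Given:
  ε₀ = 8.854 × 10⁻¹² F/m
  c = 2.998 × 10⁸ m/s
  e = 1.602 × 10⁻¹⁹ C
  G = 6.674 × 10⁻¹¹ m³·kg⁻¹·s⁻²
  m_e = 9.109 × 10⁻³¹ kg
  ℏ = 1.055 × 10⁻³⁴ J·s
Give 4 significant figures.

atomic unit of force: F_au = E_h/a₀ = m_e²e⁶/((4πε₀)³ℏ⁴) = 8.220 × 10⁻⁸ N
Planck force: F_P = c⁴/G = 1.210 × 10⁴⁴ N
5.15 × 10⁴ × 8.220 × 10⁻⁸ / 1.210 × 10⁴⁴ = 3.497 × 10⁻⁴⁷

3.497 × 10⁻⁴⁷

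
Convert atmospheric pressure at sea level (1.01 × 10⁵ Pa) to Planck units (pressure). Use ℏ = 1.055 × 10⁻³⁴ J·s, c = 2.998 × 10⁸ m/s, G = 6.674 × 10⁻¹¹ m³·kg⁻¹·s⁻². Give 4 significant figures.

2.180 × 10⁻¹⁰⁹

Planck pressure: p_P = c⁷/(ℏG²) = 4.632 × 10¹¹³ Pa.
1.01 × 10⁵ / 4.632 × 10¹¹³ = 2.180 × 10⁻¹⁰⁹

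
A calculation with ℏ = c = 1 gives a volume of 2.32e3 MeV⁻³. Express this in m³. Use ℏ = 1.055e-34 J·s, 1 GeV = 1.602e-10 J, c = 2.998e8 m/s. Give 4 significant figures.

1.785e-35 m³

Volume is [L]³ = [E]⁻³·(ℏc)³.
1 GeV⁻³ → (ℏc)³ × (1 GeV in J)⁻³ = 7.696e-48 m³.
Convert the energy scale: 2.32e3 MeV⁻³ = 2.32e12 GeV⁻³.
Result: 2.32e12 × 7.696e-48 = 1.785e-35 m³.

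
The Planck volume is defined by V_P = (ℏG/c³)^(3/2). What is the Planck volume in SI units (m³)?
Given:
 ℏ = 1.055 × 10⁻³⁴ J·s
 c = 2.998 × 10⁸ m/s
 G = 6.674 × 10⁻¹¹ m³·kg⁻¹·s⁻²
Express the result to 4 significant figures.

V_P = (ℏG/c³)^(3/2)
  = √(1.784 × 10⁻²⁰⁹)
  = 4.224 × 10⁻¹⁰⁵ m³

4.224 × 10⁻¹⁰⁵ m³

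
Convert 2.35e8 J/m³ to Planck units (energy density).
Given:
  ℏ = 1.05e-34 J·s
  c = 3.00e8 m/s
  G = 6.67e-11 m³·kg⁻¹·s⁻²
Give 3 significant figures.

Planck energy density: u_P = c⁷/(ℏG²) = 4.68e113 J/m³.
2.35e8 / 4.68e113 = 5.02e-106

5.02e-106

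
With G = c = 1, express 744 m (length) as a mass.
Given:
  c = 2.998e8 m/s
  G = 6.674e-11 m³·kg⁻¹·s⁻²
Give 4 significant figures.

Length → mass via c²/G.
744 m × (c²/G) = 1.002e30 kg

1.002e30 kg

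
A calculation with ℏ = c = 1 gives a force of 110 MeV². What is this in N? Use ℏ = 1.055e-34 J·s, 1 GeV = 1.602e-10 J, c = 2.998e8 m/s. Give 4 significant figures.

89.26 N

Force is [E]/[L] = [E]²/(ℏc); restore (ℏc)⁻¹.
1 GeV² → 1/(ℏc) × (1 GeV in J)² = 8.114e5 N.
Convert the energy scale: 110 MeV² = 1.10e-4 GeV².
Result: 1.10e-4 × 8.114e5 = 89.26 N.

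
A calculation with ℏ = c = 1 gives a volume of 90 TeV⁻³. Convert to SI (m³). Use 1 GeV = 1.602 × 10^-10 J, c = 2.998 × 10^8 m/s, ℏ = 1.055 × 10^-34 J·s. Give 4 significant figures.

Volume is [L]³ = [E]⁻³·(ℏc)³.
1 GeV⁻³ → (ℏc)³ × (1 GeV in J)⁻³ = 7.696 × 10^-48 m³.
Convert the energy scale: 90 TeV⁻³ = 9.00 × 10^-8 GeV⁻³.
Result: 9.00 × 10^-8 × 7.696 × 10^-48 = 6.926 × 10^-55 m³.

6.926 × 10^-55 m³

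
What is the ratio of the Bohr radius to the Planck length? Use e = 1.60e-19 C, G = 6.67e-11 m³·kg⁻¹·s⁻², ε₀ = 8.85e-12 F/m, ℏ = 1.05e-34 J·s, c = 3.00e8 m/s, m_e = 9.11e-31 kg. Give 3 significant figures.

3.26e24

Bohr radius: a₀ = 4πε₀ℏ²/(m_e e²) = 5.26e-11 m
Planck length: ℓ_P = √(ℏG/c³) = 1.61e-35 m
ratio = 5.26e-11 / 1.61e-35 = 3.26e24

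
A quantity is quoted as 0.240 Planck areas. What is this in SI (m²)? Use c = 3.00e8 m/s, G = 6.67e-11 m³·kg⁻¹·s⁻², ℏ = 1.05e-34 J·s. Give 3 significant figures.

6.23e-71 m²

One Planck area: A_P = ℏG/c³ = 2.59e-70 m².
0.240 × 2.59e-70 m² = 6.23e-71 m²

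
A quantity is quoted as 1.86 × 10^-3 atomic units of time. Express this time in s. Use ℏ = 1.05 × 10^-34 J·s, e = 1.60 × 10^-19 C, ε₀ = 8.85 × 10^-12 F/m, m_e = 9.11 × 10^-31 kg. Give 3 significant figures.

One atomic unit of time: τ_au = (4πε₀)²ℏ³/(m_e e⁴) = 2.40 × 10^-17 s.
1.86 × 10^-3 × 2.40 × 10^-17 s = 4.46 × 10^-20 s

4.46 × 10^-20 s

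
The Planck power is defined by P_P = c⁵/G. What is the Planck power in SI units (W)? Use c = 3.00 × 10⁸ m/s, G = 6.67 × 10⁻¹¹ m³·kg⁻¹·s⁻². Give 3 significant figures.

P_P = c⁵/G
  = 2.43 × 10⁴² / 6.67 × 10⁻¹¹
  = 3.64 × 10⁵² W

3.64 × 10⁵² W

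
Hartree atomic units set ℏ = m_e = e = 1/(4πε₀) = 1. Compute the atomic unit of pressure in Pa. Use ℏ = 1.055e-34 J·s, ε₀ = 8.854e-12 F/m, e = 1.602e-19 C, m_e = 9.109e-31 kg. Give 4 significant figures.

2.929e13 Pa

From ℏ = m_e = e = 1/(4πε₀) = 1 the pressure scale is P_au = E_h/a₀³ = m_e⁴e¹⁰/((4πε₀)⁵ℏ⁸).
E_h = 4.354e-18 J
a₀ = 5.297e-11 m
E_h/a₀³ = 2.929e13 Pa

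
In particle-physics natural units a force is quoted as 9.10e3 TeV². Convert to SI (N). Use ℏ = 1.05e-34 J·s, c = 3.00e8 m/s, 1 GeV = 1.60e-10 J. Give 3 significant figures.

Force is [E]/[L] = [E]²/(ℏc); restore (ℏc)⁻¹.
1 GeV² → 1/(ℏc) × (1 GeV in J)² = 8.13e5 N.
Convert the energy scale: 9.10e3 TeV² = 9.10e9 GeV².
Result: 9.10e9 × 8.13e5 = 7.40e15 N.

7.40e15 N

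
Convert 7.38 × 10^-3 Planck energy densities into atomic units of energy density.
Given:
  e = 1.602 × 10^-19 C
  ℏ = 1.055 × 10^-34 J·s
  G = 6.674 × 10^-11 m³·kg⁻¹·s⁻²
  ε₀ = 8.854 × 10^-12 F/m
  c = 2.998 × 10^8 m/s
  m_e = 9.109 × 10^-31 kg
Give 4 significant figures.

1.167 × 10^98

Planck energy density: u_P = c⁷/(ℏG²) = 4.632 × 10^113 J/m³
atomic unit of energy density: u_au = E_h/a₀³ = m_e⁴e¹⁰/((4πε₀)⁵ℏ⁸) = 2.929 × 10^13 J/m³
7.38 × 10^-3 × 4.632 × 10^113 / 2.929 × 10^13 = 1.167 × 10^98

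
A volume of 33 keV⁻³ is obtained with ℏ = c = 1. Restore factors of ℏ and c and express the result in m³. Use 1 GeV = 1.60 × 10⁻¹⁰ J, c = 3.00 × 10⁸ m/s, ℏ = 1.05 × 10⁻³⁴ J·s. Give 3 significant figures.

Volume is [L]³ = [E]⁻³·(ℏc)³.
1 GeV⁻³ → (ℏc)³ × (1 GeV in J)⁻³ = 7.63 × 10⁻⁴⁸ m³.
Convert the energy scale: 33 keV⁻³ = 3.30 × 10¹⁹ GeV⁻³.
Result: 3.30 × 10¹⁹ × 7.63 × 10⁻⁴⁸ = 2.52 × 10⁻²⁸ m³.

2.52 × 10⁻²⁸ m³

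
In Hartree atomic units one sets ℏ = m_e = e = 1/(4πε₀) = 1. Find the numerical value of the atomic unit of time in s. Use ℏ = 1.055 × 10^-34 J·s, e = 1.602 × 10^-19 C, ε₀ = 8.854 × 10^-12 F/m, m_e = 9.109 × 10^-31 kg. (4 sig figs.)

2.423 × 10^-17 s

τ_au = (4πε₀)²ℏ³/(m_e e⁴)
E_h = 4.354 × 10^-18 J
ℏ/E_h = 2.423 × 10^-17 s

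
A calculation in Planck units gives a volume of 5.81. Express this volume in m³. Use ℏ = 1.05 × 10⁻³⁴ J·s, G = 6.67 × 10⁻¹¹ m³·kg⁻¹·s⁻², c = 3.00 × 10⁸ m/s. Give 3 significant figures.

2.43 × 10⁻¹⁰⁴ m³

One Planck volume: V_P = (ℏG/c³)^(3/2) = 4.18 × 10⁻¹⁰⁵ m³.
5.81 × 4.18 × 10⁻¹⁰⁵ m³ = 2.43 × 10⁻¹⁰⁴ m³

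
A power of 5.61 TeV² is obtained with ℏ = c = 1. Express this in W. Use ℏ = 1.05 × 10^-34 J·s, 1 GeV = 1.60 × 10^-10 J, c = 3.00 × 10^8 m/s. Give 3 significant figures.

1.37 × 10^21 W

Power is [E]/[T] = [E]²/ℏ.
1 GeV² → 1/ℏ × (1 GeV in J)² = 2.44 × 10^14 W.
Convert the energy scale: 5.61 TeV² = 5.61 × 10^6 GeV².
Result: 5.61 × 10^6 × 2.44 × 10^14 = 1.37 × 10^21 W.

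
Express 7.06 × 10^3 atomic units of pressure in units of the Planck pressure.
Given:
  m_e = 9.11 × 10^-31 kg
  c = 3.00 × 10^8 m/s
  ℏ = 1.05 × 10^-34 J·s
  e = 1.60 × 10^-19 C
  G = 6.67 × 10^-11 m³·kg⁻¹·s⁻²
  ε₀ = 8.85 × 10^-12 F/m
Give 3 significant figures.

4.54 × 10^-97

atomic unit of pressure: P_au = E_h/a₀³ = m_e⁴e¹⁰/((4πε₀)⁵ℏ⁸) = 3.01 × 10^13 Pa
Planck pressure: p_P = c⁷/(ℏG²) = 4.68 × 10^113 Pa
7.06 × 10^3 × 3.01 × 10^13 / 4.68 × 10^113 = 4.54 × 10^-97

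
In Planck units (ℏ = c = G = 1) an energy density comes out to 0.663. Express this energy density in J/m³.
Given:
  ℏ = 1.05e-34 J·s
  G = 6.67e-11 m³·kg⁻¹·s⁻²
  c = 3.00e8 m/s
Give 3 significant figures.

3.10e113 J/m³

One Planck energy density: u_P = c⁷/(ℏG²) = 4.68e113 J/m³.
0.663 × 4.68e113 J/m³ = 3.10e113 J/m³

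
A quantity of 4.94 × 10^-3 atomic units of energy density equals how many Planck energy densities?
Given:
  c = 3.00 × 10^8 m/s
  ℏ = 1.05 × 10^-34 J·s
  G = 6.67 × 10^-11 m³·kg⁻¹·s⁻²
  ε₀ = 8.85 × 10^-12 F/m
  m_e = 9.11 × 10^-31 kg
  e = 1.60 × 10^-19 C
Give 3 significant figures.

3.18 × 10^-103

atomic unit of energy density: u_au = E_h/a₀³ = m_e⁴e¹⁰/((4πε₀)⁵ℏ⁸) = 3.01 × 10^13 J/m³
Planck energy density: u_P = c⁷/(ℏG²) = 4.68 × 10^113 J/m³
4.94 × 10^-3 × 3.01 × 10^13 / 4.68 × 10^113 = 3.18 × 10^-103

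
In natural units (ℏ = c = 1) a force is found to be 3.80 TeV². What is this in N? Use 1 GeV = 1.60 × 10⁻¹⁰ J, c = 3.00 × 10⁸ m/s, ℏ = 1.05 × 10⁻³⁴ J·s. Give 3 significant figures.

3.09 × 10¹² N

Force is [E]/[L] = [E]²/(ℏc); restore (ℏc)⁻¹.
1 GeV² → 1/(ℏc) × (1 GeV in J)² = 8.13 × 10⁵ N.
Convert the energy scale: 3.80 TeV² = 3.80 × 10⁶ GeV².
Result: 3.80 × 10⁶ × 8.13 × 10⁵ = 3.09 × 10¹² N.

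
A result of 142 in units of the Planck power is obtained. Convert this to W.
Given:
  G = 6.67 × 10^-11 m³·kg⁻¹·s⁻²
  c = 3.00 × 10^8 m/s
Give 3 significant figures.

5.17 × 10^54 W

One Planck power: P_P = c⁵/G = 3.64 × 10^52 W.
142 × 3.64 × 10^52 W = 5.17 × 10^54 W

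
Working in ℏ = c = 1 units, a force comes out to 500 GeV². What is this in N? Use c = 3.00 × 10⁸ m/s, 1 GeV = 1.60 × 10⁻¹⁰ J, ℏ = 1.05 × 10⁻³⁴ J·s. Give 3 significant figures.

4.06 × 10⁸ N

Force is [E]/[L] = [E]²/(ℏc); restore (ℏc)⁻¹.
1 GeV² → 1/(ℏc) × (1 GeV in J)² = 8.13 × 10⁵ N.
Result: 500 × 8.13 × 10⁵ = 4.06 × 10⁸ N.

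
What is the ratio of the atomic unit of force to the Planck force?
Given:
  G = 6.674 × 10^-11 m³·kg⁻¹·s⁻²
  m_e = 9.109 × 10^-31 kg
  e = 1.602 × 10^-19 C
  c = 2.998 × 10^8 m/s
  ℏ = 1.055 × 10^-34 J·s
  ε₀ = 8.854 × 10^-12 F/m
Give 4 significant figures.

atomic unit of force: F_au = E_h/a₀ = m_e²e⁶/((4πε₀)³ℏ⁴) = 8.220 × 10^-8 N
Planck force: F_P = c⁴/G = 1.210 × 10^44 N
ratio = 8.220 × 10^-8 / 1.210 × 10^44 = 6.791 × 10^-52

6.791 × 10^-52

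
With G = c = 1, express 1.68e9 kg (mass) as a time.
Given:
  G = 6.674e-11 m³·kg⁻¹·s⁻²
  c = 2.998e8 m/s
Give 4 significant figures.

4.161e-27 s

Mass → time via G/c³.
1.68e9 kg × (G/c³) = 4.161e-27 s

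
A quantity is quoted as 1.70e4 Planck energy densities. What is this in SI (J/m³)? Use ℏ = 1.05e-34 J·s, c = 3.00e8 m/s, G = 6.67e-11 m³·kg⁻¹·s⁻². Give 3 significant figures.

One Planck energy density: u_P = c⁷/(ℏG²) = 4.68e113 J/m³.
1.70e4 × 4.68e113 J/m³ = 7.96e117 J/m³

7.96e117 J/m³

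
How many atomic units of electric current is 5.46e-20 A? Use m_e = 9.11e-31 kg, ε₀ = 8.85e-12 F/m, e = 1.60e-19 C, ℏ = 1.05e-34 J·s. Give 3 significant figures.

8.18e-18

atomic unit of electric current: I_au = e E_h/ℏ = m_e e⁵/((4πε₀)²ℏ³) = 6.67e-3 A.
5.46e-20 / 6.67e-3 = 8.18e-18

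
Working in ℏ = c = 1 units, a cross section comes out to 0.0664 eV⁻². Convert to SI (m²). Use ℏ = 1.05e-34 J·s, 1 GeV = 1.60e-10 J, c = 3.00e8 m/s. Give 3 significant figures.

2.57e-15 m²

Area is [L]² = [E]⁻²·(ℏc)²; restore (ℏc)².
1 GeV⁻² → (ℏc)² × (1 GeV in J)⁻² = 3.88e-32 m².
Convert the energy scale: 0.0664 eV⁻² = 6.64e16 GeV⁻².
Result: 6.64e16 × 3.88e-32 = 2.57e-15 m².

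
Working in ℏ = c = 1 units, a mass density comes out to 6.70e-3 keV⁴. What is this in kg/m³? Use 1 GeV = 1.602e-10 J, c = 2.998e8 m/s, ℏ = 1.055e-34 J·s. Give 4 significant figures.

1.552e-6 kg/m³

Mass density is [E]/(c²[L]³) = [E]⁴/(ℏ³c⁵).
1 GeV⁴ → 1/(ℏ³c⁵) × (1 GeV in J)⁴ = 2.316e20 kg/m³.
Convert the energy scale: 6.70e-3 keV⁴ = 6.70e-27 GeV⁴.
Result: 6.70e-27 × 2.316e20 = 1.552e-6 kg/m³.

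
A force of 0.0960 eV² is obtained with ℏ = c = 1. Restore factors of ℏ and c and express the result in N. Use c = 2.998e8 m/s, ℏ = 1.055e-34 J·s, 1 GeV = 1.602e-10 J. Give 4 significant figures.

Force is [E]/[L] = [E]²/(ℏc); restore (ℏc)⁻¹.
1 GeV² → 1/(ℏc) × (1 GeV in J)² = 8.114e5 N.
Convert the energy scale: 0.0960 eV² = 9.60e-20 GeV².
Result: 9.60e-20 × 8.114e5 = 7.790e-14 N.

7.790e-14 N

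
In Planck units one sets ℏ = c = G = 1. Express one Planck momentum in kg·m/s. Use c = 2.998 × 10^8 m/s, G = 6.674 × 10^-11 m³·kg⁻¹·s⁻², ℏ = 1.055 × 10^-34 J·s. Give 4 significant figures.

p_P = √(ℏc³/G)
  = √(42.60)
  = 6.527 kg·m/s

6.527 kg·m/s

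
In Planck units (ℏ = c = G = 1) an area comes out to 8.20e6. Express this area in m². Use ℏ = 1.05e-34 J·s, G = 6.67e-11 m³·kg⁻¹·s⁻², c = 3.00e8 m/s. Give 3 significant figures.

2.13e-63 m²

One Planck area: A_P = ℏG/c³ = 2.59e-70 m².
8.20e6 × 2.59e-70 m² = 2.13e-63 m²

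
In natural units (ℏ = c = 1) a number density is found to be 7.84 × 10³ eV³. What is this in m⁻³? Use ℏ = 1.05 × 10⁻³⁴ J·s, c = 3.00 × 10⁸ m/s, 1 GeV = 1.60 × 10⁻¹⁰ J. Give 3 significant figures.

1.03 × 10²⁴ m⁻³

Number density is [L]⁻³ = [E]³/(ℏc)³.
1 GeV³ → 1/(ℏc)³ × (1 GeV in J)³ = 1.31 × 10⁴⁷ m⁻³.
Convert the energy scale: 7.84 × 10³ eV³ = 7.84 × 10⁻²⁴ GeV³.
Result: 7.84 × 10⁻²⁴ × 1.31 × 10⁴⁷ = 1.03 × 10²⁴ m⁻³.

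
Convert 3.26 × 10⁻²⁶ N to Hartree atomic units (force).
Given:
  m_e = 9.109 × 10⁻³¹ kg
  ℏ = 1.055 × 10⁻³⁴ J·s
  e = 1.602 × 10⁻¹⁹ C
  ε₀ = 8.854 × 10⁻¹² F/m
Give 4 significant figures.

3.966 × 10⁻¹⁹

atomic unit of force: F_au = E_h/a₀ = m_e²e⁶/((4πε₀)³ℏ⁴) = 8.220 × 10⁻⁸ N.
3.26 × 10⁻²⁶ / 8.220 × 10⁻⁸ = 3.966 × 10⁻¹⁹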